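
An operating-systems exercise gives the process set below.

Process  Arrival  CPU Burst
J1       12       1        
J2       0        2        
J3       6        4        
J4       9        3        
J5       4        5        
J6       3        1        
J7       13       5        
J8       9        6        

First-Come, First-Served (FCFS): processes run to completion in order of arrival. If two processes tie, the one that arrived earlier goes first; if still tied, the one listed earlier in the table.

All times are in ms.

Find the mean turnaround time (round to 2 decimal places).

Schedule: | J2 0-2 | idle 2-3 | J6 3-4 | J5 4-9 | J3 9-13 | J4 13-16 | J8 16-22 | J1 22-23 | J7 23-28 |
Completion: J1=23  J2=2  J3=13  J4=16  J5=9  J6=4  J7=28  J8=22
Turnaround (C−A): J1=11  J2=2  J3=7  J4=7  J5=5  J6=1  J7=15  J8=13
Turnaround times: J1=11, J2=2, J3=7, J4=7, J5=5, J6=1, J7=15, J8=13
Average turnaround = (11+2+7+7+5+1+15+13) / 8 = 61/8 = 7.63

7.63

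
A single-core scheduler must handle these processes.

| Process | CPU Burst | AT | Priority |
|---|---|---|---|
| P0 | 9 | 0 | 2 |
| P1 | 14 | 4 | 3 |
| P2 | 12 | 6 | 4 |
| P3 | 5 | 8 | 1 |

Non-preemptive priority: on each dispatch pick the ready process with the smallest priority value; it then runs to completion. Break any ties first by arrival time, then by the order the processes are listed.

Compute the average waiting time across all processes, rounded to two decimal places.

8.25

Gantt: | P0 0-9 | P3 9-14 | P1 14-28 | P2 28-40 |
Completion: P0=9  P1=28  P2=40  P3=14
Waiting times: P0=0, P1=10, P2=22, P3=1
Average waiting = (0+10+22+1) / 4 = 33/4 = 8.25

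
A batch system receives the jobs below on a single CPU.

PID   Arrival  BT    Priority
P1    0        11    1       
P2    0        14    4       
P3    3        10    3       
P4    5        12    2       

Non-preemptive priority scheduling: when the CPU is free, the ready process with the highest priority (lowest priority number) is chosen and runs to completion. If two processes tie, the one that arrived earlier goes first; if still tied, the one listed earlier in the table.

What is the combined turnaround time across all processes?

106

Timeline: | P1 0-11 | P4 11-23 | P3 23-33 | P2 33-47 |
Completion: P1=11  P2=47  P3=33  P4=23
Turnaround = completion − arrival: P1=11, P2=47, P3=30, P4=18
Total turnaround = 11 + 47 + 30 + 18 = 106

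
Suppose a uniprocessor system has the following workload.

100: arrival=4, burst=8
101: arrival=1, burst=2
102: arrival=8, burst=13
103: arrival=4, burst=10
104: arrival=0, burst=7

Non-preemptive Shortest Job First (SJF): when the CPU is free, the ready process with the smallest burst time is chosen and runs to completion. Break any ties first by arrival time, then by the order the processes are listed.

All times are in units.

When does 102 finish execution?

Gantt: | 104 0-7 | 101 7-9 | 100 9-17 | 103 17-27 | 102 27-40 |
Completion: 100=17  101=9  102=40  103=27  104=7

40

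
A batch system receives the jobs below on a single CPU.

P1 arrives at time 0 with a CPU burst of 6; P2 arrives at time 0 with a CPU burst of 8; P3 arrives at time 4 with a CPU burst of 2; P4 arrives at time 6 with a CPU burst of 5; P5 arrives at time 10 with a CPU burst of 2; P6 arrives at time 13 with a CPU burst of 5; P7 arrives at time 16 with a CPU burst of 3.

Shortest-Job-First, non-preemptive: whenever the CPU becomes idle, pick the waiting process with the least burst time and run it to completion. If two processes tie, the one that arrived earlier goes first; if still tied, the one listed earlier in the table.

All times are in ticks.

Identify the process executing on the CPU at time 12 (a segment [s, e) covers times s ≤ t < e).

P4

Schedule: | P1 0-6 | P3 6-8 | P4 8-13 | P5 13-15 | P6 15-20 | P7 20-23 | P2 23-31 |
Completion: P1=6  P2=31  P3=8  P4=13  P5=15  P6=20  P7=23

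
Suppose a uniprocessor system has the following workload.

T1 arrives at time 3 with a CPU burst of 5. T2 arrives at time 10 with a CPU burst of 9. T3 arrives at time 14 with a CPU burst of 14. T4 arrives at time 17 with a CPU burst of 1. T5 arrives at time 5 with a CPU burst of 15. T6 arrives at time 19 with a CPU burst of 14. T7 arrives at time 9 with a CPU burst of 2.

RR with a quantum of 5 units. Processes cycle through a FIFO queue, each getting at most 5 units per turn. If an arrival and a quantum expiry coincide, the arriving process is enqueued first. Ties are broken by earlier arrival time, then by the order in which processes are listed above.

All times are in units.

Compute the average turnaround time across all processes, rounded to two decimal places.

Gantt: | idle 0-3 | T1 3-8 | T5 8-13 | T7 13-15 | T2 15-20 | T5 20-25 | T3 25-30 | T4 30-31 | T6 31-36 | T2 36-40 | T5 40-45 | T3 45-50 | T6 50-55 | T3 55-59 | T6 59-63 |
Completion: T1=8  T2=40  T3=59  T4=31  T5=45  T6=63  T7=15
Turnaround times: T1=5, T2=30, T3=45, T4=14, T5=40, T6=44, T7=6
Average turnaround = (5+30+45+14+40+44+6) / 7 = 184/7 = 26.29

26.29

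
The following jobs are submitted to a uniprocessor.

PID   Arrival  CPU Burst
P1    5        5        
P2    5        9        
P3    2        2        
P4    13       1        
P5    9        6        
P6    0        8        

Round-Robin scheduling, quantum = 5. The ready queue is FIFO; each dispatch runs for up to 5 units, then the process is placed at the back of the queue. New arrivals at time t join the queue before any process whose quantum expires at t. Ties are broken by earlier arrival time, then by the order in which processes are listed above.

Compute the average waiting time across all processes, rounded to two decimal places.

Schedule: | P6 0-5 | P3 5-7 | P1 7-12 | P2 12-17 | P6 17-20 | P5 20-25 | P4 25-26 | P2 26-30 | P5 30-31 |
Completion: P1=12  P2=30  P3=7  P4=26  P5=31  P6=20
Waiting times: P1=2, P2=16, P3=3, P4=12, P5=16, P6=12
Average waiting = (2+16+3+12+16+12) / 6 = 61/6 = 10.17

10.17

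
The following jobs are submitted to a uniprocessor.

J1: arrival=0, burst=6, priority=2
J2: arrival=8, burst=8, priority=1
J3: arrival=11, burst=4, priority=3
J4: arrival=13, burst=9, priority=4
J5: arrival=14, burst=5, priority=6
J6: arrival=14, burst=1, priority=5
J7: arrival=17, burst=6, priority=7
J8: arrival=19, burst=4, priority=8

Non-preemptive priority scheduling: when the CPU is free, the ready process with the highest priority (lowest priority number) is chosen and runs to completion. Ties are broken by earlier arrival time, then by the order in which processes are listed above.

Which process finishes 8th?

J8

Schedule: | J1 0-6 | idle 6-8 | J2 8-16 | J3 16-20 | J4 20-29 | J6 29-30 | J5 30-35 | J7 35-41 | J8 41-45 |
Completion: J1=6  J2=16  J3=20  J4=29  J5=35  J6=30  J7=41  J8=45
Turnaround (C−A): J1=6  J2=8  J3=9  J4=16  J5=21  J6=16  J7=24  J8=26
Finish order: J1 → J2 → J3 → J4 → J6 → J5 → J7 → J8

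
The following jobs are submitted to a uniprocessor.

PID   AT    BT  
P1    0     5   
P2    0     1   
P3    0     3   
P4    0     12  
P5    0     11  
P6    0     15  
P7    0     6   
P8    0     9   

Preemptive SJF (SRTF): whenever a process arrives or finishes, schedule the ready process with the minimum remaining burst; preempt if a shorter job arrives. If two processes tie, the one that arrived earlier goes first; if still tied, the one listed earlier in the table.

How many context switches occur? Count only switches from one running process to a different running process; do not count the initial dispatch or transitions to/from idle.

7

Schedule: | P2 0-1 | P3 1-4 | P1 4-9 | P7 9-15 | P8 15-24 | P5 24-35 | P4 35-47 | P6 47-62 |
Completion: P1=9  P2=1  P3=4  P4=47  P5=35  P6=62  P7=15  P8=24
Turnaround (C−A): P1=9  P2=1  P3=4  P4=47  P5=35  P6=62  P7=15  P8=24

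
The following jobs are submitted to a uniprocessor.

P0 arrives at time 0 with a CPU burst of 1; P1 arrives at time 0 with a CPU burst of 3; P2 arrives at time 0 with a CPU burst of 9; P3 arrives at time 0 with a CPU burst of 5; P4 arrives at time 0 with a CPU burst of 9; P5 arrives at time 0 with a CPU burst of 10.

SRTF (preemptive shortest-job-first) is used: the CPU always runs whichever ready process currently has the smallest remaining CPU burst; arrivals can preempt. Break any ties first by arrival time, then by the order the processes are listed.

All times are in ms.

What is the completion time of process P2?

Timeline: | P0 0-1 | P1 1-4 | P3 4-9 | P2 9-18 | P4 18-27 | P5 27-37 |
Completion: P0=1  P1=4  P2=18  P3=9  P4=27  P5=37
Turnaround (C−A): P0=1  P1=4  P2=18  P3=9  P4=27  P5=37

18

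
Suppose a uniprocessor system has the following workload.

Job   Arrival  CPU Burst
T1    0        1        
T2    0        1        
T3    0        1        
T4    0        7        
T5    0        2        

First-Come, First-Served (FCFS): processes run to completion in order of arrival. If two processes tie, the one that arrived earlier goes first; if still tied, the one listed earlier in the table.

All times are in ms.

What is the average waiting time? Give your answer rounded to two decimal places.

3.20

Schedule: | T1 0-1 | T2 1-2 | T3 2-3 | T4 3-10 | T5 10-12 |
Completion: T1=1  T2=2  T3=3  T4=10  T5=12
Waiting times: T1=0, T2=1, T3=2, T4=3, T5=10
Average waiting = (0+1+2+3+10) / 5 = 16/5 = 3.20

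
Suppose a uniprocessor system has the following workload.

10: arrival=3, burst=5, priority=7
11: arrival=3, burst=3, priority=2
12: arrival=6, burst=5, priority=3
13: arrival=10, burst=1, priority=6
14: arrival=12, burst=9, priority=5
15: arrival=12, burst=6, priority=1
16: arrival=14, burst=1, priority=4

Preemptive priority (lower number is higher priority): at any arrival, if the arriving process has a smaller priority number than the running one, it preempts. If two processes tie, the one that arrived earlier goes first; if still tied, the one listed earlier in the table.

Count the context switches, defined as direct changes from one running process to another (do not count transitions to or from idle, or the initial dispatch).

Timeline: | idle 0-3 | 11 3-6 | 12 6-11 | 13 11-12 | 15 12-18 | 16 18-19 | 14 19-28 | 10 28-33 |
Completion: 10=33  11=6  12=11  13=12  14=28  15=18  16=19
Turnaround (C−A): 10=30  11=3  12=5  13=2  14=16  15=6  16=5

6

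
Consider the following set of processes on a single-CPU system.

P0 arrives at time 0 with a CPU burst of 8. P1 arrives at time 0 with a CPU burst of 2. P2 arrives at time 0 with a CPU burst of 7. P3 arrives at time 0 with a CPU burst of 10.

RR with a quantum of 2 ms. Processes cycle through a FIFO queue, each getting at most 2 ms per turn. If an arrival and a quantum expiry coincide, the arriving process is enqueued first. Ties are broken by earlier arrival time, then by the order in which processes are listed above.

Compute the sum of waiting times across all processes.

49

Timeline: | P0 0-2 | P1 2-4 | P2 4-6 | P3 6-8 | P0 8-10 | P2 10-12 | P3 12-14 | P0 14-16 | P2 16-18 | P3 18-20 | P0 20-22 | P2 22-23 | P3 23-27 |
Completion: P0=22  P1=4  P2=23  P3=27
Turnaround (C−A): P0=22  P1=4  P2=23  P3=27
Waiting = turnaround − burst: P0=14, P1=2, P2=16, P3=17
Total waiting = 14 + 2 + 16 + 17 = 49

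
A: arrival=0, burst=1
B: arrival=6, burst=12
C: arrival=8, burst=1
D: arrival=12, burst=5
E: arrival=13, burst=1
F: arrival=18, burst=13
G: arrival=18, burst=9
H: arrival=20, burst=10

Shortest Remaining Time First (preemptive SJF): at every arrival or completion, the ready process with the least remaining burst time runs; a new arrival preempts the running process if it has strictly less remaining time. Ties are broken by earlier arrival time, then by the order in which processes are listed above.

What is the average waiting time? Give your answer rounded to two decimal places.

Gantt: | A 0-1 | idle 1-6 | B 6-8 | C 8-9 | B 9-12 | D 12-13 | E 13-14 | D 14-18 | B 18-25 | G 25-34 | H 34-44 | F 44-57 |
Completion: A=1  B=25  C=9  D=18  E=14  F=57  G=34  H=44
Turnaround (C−A): A=1  B=19  C=1  D=6  E=1  F=39  G=16  H=24
Waiting times: A=0, B=7, C=0, D=1, E=0, F=26, G=7, H=14
Average waiting = (0+7+0+1+0+26+7+14) / 8 = 55/8 = 6.88

6.88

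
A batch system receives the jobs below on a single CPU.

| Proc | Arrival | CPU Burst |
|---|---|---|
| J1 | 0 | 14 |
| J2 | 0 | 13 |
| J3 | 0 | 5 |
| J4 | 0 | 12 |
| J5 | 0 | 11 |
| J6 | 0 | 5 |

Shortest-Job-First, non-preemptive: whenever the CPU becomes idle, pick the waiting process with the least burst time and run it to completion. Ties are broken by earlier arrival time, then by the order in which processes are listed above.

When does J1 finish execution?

Gantt: | J3 0-5 | J6 5-10 | J5 10-21 | J4 21-33 | J2 33-46 | J1 46-60 |
Completion: J1=60  J2=46  J3=5  J4=33  J5=21  J6=10
Turnaround (C−A): J1=60  J2=46  J3=5  J4=33  J5=21  J6=10

60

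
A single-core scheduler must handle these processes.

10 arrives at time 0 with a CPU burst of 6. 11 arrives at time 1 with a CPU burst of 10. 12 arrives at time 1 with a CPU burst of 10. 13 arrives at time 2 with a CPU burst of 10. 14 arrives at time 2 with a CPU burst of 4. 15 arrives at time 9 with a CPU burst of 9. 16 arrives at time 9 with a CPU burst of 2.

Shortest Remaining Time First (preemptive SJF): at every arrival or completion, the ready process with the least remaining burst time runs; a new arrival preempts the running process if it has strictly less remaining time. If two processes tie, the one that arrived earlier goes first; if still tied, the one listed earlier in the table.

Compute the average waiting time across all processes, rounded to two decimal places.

Timeline: | 10 0-6 | 14 6-10 | 16 10-12 | 15 12-21 | 11 21-31 | 12 31-41 | 13 41-51 |
Completion: 10=6  11=31  12=41  13=51  14=10  15=21  16=12
Waiting times: 10=0, 11=20, 12=30, 13=39, 14=4, 15=3, 16=1
Average waiting = (0+20+30+39+4+3+1) / 7 = 97/7 = 13.86

13.86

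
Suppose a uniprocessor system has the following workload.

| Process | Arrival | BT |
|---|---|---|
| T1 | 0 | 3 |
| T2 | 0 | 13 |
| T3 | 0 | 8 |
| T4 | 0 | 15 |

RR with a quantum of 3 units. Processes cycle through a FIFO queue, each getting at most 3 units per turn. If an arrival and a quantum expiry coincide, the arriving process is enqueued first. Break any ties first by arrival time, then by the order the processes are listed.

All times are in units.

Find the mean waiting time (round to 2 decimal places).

16.25

Schedule: | T1 0-3 | T2 3-6 | T3 6-9 | T4 9-12 | T2 12-15 | T3 15-18 | T4 18-21 | T2 21-24 | T3 24-26 | T4 26-29 | T2 29-32 | T4 32-35 | T2 35-36 | T4 36-39 |
Completion: T1=3  T2=36  T3=26  T4=39
Waiting times: T1=0, T2=23, T3=18, T4=24
Average waiting = (0+23+18+24) / 4 = 65/4 = 16.25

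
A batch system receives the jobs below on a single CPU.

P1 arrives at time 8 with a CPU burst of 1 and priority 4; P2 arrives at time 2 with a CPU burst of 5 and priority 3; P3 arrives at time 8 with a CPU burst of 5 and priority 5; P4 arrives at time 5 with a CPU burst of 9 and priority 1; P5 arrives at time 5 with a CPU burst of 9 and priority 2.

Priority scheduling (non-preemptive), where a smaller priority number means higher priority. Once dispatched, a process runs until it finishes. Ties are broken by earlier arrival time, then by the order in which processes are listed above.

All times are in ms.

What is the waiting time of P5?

Timeline: | idle 0-2 | P2 2-7 | P4 7-16 | P5 16-25 | P1 25-26 | P3 26-31 |
Completion: P1=26  P2=7  P3=31  P4=16  P5=25
Waiting(P5) = turnaround − burst = 20 − 9 = 11

11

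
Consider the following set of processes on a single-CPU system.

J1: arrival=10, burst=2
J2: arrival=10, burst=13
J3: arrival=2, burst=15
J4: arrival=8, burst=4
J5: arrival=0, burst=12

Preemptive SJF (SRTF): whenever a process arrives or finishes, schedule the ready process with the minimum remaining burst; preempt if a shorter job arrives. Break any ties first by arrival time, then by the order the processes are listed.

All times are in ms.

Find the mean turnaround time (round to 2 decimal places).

18.20

Timeline: | J5 0-12 | J1 12-14 | J4 14-18 | J2 18-31 | J3 31-46 |
Completion: J1=14  J2=31  J3=46  J4=18  J5=12
Turnaround (C−A): J1=4  J2=21  J3=44  J4=10  J5=12
Turnaround times: J1=4, J2=21, J3=44, J4=10, J5=12
Average turnaround = (4+21+44+10+12) / 5 = 91/5 = 18.20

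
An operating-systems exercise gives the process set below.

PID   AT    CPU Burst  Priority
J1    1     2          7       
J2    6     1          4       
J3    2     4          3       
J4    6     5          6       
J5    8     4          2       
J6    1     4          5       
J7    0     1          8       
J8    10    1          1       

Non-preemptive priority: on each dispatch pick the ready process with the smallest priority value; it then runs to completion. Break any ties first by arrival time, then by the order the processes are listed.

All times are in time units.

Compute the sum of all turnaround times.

65

Gantt: | J7 0-1 | J6 1-5 | J3 5-9 | J5 9-13 | J8 13-14 | J2 14-15 | J4 15-20 | J1 20-22 |
Completion: J1=22  J2=15  J3=9  J4=20  J5=13  J6=5  J7=1  J8=14
Turnaround (C−A): J1=21  J2=9  J3=7  J4=14  J5=5  J6=4  J7=1  J8=4
Turnaround = completion − arrival: J1=21, J2=9, J3=7, J4=14, J5=5, J6=4, J7=1, J8=4
Total turnaround = 21 + 9 + 7 + 14 + 5 + 4 + 1 + 4 = 65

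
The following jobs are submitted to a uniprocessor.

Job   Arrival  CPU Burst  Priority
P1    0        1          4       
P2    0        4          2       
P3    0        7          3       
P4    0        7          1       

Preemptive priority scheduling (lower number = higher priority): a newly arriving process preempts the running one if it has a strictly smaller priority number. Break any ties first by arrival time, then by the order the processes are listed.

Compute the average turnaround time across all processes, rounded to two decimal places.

Gantt: | P4 0-7 | P2 7-11 | P3 11-18 | P1 18-19 |
Completion: P1=19  P2=11  P3=18  P4=7
Turnaround (C−A): P1=19  P2=11  P3=18  P4=7
Turnaround times: P1=19, P2=11, P3=18, P4=7
Average turnaround = (19+11+18+7) / 4 = 55/4 = 13.75

13.75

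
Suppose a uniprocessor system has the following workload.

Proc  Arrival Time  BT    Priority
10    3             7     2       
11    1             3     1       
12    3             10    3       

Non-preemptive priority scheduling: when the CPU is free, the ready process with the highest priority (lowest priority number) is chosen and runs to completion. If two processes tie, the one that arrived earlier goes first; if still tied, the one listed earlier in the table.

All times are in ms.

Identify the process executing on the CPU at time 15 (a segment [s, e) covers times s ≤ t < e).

12

Timeline: | idle 0-1 | 11 1-4 | 10 4-11 | 12 11-21 |
Completion: 10=11  11=4  12=21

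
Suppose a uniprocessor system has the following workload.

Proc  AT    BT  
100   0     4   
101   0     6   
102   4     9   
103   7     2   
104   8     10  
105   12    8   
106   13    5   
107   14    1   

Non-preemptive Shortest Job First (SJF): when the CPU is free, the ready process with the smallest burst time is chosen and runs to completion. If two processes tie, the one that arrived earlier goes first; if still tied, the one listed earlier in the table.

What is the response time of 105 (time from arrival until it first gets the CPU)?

Schedule: | 100 0-4 | 101 4-10 | 103 10-12 | 105 12-20 | 107 20-21 | 106 21-26 | 102 26-35 | 104 35-45 |
Completion: 100=4  101=10  102=35  103=12  104=45  105=20  106=26  107=21
Response(105) = first start − arrival = 12 − 12 = 0

0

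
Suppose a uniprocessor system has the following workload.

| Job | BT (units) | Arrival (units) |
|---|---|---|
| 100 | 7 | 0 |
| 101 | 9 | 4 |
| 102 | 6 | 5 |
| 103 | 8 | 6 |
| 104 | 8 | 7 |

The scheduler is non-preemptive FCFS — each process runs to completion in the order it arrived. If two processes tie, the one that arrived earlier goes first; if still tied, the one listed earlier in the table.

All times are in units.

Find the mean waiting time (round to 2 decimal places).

Schedule: | 100 0-7 | 101 7-16 | 102 16-22 | 103 22-30 | 104 30-38 |
Completion: 100=7  101=16  102=22  103=30  104=38
Turnaround (C−A): 100=7  101=12  102=17  103=24  104=31
Waiting times: 100=0, 101=3, 102=11, 103=16, 104=23
Average waiting = (0+3+11+16+23) / 5 = 53/5 = 10.60

10.60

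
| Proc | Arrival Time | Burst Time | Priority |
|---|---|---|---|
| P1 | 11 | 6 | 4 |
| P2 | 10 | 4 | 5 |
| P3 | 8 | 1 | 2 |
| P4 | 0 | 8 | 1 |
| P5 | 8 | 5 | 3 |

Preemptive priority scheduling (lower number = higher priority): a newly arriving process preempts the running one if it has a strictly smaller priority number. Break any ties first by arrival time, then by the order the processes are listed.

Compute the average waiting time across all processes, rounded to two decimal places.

2.80

Timeline: | P4 0-8 | P3 8-9 | P5 9-14 | P1 14-20 | P2 20-24 |
Completion: P1=20  P2=24  P3=9  P4=8  P5=14
Turnaround (C−A): P1=9  P2=14  P3=1  P4=8  P5=6
Waiting times: P1=3, P2=10, P3=0, P4=0, P5=1
Average waiting = (3+10+0+0+1) / 5 = 14/5 = 2.80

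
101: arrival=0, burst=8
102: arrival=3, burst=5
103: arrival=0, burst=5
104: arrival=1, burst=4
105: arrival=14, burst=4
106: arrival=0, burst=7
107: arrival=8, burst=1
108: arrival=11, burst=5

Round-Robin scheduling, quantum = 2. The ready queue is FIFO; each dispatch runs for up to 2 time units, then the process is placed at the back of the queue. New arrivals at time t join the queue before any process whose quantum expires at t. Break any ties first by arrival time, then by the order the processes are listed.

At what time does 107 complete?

17

Timeline: | 101 0-2 | 103 2-4 | 106 4-6 | 104 6-8 | 101 8-10 | 102 10-12 | 103 12-14 | 106 14-16 | 107 16-17 | 104 17-19 | 101 19-21 | 108 21-23 | 102 23-25 | 105 25-27 | 103 27-28 | 106 28-30 | 101 30-32 | 108 32-34 | 102 34-35 | 105 35-37 | 106 37-38 | 108 38-39 |
Completion: 101=32  102=35  103=28  104=19  105=37  106=38  107=17  108=39
Turnaround (C−A): 101=32  102=32  103=28  104=18  105=23  106=38  107=9  108=28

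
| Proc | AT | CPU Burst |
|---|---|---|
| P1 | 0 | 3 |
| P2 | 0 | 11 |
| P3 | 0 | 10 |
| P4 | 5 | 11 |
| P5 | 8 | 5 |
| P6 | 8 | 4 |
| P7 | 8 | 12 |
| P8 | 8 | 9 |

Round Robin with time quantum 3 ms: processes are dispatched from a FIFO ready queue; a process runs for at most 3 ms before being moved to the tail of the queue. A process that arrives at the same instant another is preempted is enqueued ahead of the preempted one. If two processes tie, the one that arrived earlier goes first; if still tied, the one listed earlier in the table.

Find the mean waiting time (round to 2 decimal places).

34.63

Gantt: | P1 0-3 | P2 3-6 | P3 6-9 | P4 9-12 | P2 12-15 | P5 15-18 | P6 18-21 | P7 21-24 | P8 24-27 | P3 27-30 | P4 30-33 | P2 33-36 | P5 36-38 | P6 38-39 | P7 39-42 | P8 42-45 | P3 45-48 | P4 48-51 | P2 51-53 | P7 53-56 | P8 56-59 | P3 59-60 | P4 60-62 | P7 62-65 |
Completion: P1=3  P2=53  P3=60  P4=62  P5=38  P6=39  P7=65  P8=59
Waiting times: P1=0, P2=42, P3=50, P4=46, P5=25, P6=27, P7=45, P8=42
Average waiting = (0+42+50+46+25+27+45+42) / 8 = 277/8 = 34.63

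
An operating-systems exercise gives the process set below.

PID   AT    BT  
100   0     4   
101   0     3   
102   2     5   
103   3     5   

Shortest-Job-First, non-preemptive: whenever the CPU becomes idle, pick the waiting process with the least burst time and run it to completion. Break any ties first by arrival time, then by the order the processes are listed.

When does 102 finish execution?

12

Schedule: | 101 0-3 | 100 3-7 | 102 7-12 | 103 12-17 |
Completion: 100=7  101=3  102=12  103=17
Turnaround (C−A): 100=7  101=3  102=10  103=14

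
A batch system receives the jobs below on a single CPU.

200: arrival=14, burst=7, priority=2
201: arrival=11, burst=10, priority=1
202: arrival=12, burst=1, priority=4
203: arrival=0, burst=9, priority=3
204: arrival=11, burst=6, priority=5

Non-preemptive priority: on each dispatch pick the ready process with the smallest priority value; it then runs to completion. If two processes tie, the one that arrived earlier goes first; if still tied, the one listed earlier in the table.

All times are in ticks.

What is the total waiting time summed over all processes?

Gantt: | 203 0-9 | idle 9-11 | 201 11-21 | 200 21-28 | 202 28-29 | 204 29-35 |
Completion: 200=28  201=21  202=29  203=9  204=35
Waiting = turnaround − burst: 200=7, 201=0, 202=16, 203=0, 204=18
Total waiting = 7 + 0 + 16 + 0 + 18 = 41

41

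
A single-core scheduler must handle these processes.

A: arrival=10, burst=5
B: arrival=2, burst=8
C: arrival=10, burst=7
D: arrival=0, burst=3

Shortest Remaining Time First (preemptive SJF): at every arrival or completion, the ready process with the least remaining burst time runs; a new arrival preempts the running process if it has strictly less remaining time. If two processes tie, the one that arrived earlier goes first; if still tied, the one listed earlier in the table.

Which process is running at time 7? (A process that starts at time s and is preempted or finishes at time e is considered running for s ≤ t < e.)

Gantt: | D 0-3 | B 3-11 | A 11-16 | C 16-23 |
Completion: A=16  B=11  C=23  D=3

B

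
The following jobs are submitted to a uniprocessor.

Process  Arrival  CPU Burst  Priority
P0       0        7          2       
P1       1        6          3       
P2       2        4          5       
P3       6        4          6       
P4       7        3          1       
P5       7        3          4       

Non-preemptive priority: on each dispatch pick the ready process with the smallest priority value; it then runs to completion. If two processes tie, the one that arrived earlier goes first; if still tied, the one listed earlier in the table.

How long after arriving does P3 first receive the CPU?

17

Schedule: | P0 0-7 | P4 7-10 | P1 10-16 | P5 16-19 | P2 19-23 | P3 23-27 |
Completion: P0=7  P1=16  P2=23  P3=27  P4=10  P5=19
Turnaround (C−A): P0=7  P1=15  P2=21  P3=21  P4=3  P5=12
Response(P3) = first start − arrival = 23 − 6 = 17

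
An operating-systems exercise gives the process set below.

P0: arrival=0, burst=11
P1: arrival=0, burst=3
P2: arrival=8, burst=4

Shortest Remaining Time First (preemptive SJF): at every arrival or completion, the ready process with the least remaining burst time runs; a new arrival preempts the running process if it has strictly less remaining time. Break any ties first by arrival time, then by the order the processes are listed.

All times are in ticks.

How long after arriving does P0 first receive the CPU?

Timeline: | P1 0-3 | P0 3-8 | P2 8-12 | P0 12-18 |
Completion: P0=18  P1=3  P2=12
Turnaround (C−A): P0=18  P1=3  P2=4
Response(P0) = first start − arrival = 3 − 0 = 3

3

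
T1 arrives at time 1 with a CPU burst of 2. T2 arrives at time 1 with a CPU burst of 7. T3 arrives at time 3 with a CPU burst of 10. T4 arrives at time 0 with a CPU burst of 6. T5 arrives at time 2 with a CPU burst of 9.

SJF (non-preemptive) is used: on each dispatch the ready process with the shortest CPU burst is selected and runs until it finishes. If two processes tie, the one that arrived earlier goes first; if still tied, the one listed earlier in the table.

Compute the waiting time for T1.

Timeline: | T4 0-6 | T1 6-8 | T2 8-15 | T5 15-24 | T3 24-34 |
Completion: T1=8  T2=15  T3=34  T4=6  T5=24
Turnaround (C−A): T1=7  T2=14  T3=31  T4=6  T5=22
Waiting(T1) = turnaround − burst = 7 − 2 = 5

5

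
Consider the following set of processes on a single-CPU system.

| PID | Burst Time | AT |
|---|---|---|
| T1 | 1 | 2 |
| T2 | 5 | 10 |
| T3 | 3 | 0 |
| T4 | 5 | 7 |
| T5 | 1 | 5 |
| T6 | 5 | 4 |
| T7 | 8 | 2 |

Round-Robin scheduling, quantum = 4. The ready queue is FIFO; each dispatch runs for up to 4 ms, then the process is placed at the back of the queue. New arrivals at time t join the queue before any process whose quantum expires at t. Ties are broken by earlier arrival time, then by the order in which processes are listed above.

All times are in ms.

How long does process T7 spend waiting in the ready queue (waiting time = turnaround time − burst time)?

Gantt: | T3 0-3 | T1 3-4 | T7 4-8 | T6 8-12 | T5 12-13 | T4 13-17 | T7 17-21 | T2 21-25 | T6 25-26 | T4 26-27 | T2 27-28 |
Completion: T1=4  T2=28  T3=3  T4=27  T5=13  T6=26  T7=21
Turnaround (C−A): T1=2  T2=18  T3=3  T4=20  T5=8  T6=22  T7=19
Waiting(T7) = turnaround − burst = 19 − 8 = 11

11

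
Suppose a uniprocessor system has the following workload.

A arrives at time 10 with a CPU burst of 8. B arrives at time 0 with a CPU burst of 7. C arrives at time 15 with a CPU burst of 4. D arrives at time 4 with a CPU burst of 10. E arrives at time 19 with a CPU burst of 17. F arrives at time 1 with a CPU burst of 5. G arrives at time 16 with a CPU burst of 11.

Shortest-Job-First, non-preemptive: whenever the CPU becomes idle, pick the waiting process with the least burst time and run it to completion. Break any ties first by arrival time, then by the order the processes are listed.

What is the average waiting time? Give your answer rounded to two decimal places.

11.00

Schedule: | B 0-7 | F 7-12 | A 12-20 | C 20-24 | D 24-34 | G 34-45 | E 45-62 |
Completion: A=20  B=7  C=24  D=34  E=62  F=12  G=45
Waiting times: A=2, B=0, C=5, D=20, E=26, F=6, G=18
Average waiting = (2+0+5+20+26+6+18) / 7 = 77/7 = 11.00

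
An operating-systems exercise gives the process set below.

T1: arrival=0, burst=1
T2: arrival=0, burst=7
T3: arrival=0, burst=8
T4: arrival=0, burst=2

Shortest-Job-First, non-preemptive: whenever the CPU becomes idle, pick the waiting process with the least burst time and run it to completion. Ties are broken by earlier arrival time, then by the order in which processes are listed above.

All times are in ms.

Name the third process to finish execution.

Gantt: | T1 0-1 | T4 1-3 | T2 3-10 | T3 10-18 |
Completion: T1=1  T2=10  T3=18  T4=3
Turnaround (C−A): T1=1  T2=10  T3=18  T4=3
Finish order: T1 → T4 → T2 → T3

T2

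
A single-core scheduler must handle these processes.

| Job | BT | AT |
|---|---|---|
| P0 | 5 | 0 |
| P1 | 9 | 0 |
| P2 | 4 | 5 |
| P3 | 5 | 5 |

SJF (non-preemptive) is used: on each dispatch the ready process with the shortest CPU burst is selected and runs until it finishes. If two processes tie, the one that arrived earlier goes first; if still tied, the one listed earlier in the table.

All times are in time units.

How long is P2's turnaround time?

4

Gantt: | P0 0-5 | P2 5-9 | P3 9-14 | P1 14-23 |
Completion: P0=5  P1=23  P2=9  P3=14
Turnaround(P2) = completion − arrival = 9 − 5 = 4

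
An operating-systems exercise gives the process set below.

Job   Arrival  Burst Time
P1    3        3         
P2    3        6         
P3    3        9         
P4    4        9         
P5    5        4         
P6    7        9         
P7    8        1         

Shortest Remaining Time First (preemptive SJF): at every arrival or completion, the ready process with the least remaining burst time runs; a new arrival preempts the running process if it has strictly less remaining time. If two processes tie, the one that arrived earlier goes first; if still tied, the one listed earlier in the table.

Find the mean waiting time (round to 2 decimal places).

10.57

Timeline: | idle 0-3 | P1 3-6 | P5 6-8 | P7 8-9 | P5 9-11 | P2 11-17 | P3 17-26 | P4 26-35 | P6 35-44 |
Completion: P1=6  P2=17  P3=26  P4=35  P5=11  P6=44  P7=9
Turnaround (C−A): P1=3  P2=14  P3=23  P4=31  P5=6  P6=37  P7=1
Waiting times: P1=0, P2=8, P3=14, P4=22, P5=2, P6=28, P7=0
Average waiting = (0+8+14+22+2+28+0) / 7 = 74/7 = 10.57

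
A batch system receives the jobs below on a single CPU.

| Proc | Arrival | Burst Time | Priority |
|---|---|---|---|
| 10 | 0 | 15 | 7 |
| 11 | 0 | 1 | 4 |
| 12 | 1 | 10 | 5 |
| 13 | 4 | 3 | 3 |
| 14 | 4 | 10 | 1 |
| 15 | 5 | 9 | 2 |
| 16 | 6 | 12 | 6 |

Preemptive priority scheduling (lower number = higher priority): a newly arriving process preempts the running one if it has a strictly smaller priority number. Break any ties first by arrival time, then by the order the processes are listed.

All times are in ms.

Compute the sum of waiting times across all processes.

Schedule: | 11 0-1 | 12 1-4 | 14 4-14 | 15 14-23 | 13 23-26 | 12 26-33 | 16 33-45 | 10 45-60 |
Completion: 10=60  11=1  12=33  13=26  14=14  15=23  16=45
Turnaround (C−A): 10=60  11=1  12=32  13=22  14=10  15=18  16=39
Waiting = turnaround − burst: 10=45, 11=0, 12=22, 13=19, 14=0, 15=9, 16=27
Total waiting = 45 + 0 + 22 + 19 + 0 + 9 + 27 = 122

122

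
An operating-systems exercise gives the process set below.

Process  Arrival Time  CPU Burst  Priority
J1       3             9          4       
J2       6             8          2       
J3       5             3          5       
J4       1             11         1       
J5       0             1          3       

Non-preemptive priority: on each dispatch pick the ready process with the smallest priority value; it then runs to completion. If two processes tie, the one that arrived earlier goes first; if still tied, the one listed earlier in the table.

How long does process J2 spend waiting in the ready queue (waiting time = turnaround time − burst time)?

6

Schedule: | J5 0-1 | J4 1-12 | J2 12-20 | J1 20-29 | J3 29-32 |
Completion: J1=29  J2=20  J3=32  J4=12  J5=1
Turnaround (C−A): J1=26  J2=14  J3=27  J4=11  J5=1
Waiting(J2) = turnaround − burst = 14 − 8 = 6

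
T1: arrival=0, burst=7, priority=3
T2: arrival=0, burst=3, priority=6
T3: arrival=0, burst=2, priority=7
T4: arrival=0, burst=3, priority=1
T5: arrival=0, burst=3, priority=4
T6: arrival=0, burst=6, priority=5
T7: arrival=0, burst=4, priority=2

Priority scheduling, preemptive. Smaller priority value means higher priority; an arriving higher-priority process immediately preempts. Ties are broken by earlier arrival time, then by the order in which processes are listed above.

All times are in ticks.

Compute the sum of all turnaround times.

Gantt: | T4 0-3 | T7 3-7 | T1 7-14 | T5 14-17 | T6 17-23 | T2 23-26 | T3 26-28 |
Completion: T1=14  T2=26  T3=28  T4=3  T5=17  T6=23  T7=7
Turnaround = completion − arrival: T1=14, T2=26, T3=28, T4=3, T5=17, T6=23, T7=7
Total turnaround = 14 + 26 + 28 + 3 + 17 + 23 + 7 = 118

118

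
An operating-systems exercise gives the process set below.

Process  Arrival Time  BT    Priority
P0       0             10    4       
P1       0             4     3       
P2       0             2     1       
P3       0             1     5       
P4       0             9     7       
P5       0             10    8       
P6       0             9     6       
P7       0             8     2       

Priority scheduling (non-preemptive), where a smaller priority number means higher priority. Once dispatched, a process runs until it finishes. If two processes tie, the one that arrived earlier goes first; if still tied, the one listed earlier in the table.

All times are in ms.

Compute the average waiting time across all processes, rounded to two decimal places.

Timeline: | P2 0-2 | P7 2-10 | P1 10-14 | P0 14-24 | P3 24-25 | P6 25-34 | P4 34-43 | P5 43-53 |
Completion: P0=24  P1=14  P2=2  P3=25  P4=43  P5=53  P6=34  P7=10
Turnaround (C−A): P0=24  P1=14  P2=2  P3=25  P4=43  P5=53  P6=34  P7=10
Waiting times: P0=14, P1=10, P2=0, P3=24, P4=34, P5=43, P6=25, P7=2
Average waiting = (14+10+0+24+34+43+25+2) / 8 = 152/8 = 19.00

19.00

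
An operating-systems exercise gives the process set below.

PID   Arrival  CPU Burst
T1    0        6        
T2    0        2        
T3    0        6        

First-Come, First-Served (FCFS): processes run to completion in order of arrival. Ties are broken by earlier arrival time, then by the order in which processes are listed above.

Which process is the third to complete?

T3

Gantt: | T1 0-6 | T2 6-8 | T3 8-14 |
Completion: T1=6  T2=8  T3=14
Turnaround (C−A): T1=6  T2=8  T3=14
Finish order: T1 → T2 → T3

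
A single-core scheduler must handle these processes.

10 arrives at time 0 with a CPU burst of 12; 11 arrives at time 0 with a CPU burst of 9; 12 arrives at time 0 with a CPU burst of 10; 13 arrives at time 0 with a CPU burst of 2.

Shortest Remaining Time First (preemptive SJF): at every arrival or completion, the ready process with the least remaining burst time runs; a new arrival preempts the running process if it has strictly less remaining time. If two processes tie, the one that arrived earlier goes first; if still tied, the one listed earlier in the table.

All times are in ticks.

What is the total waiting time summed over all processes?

34

Gantt: | 13 0-2 | 11 2-11 | 12 11-21 | 10 21-33 |
Completion: 10=33  11=11  12=21  13=2
Waiting = turnaround − burst: 10=21, 11=2, 12=11, 13=0
Total waiting = 21 + 2 + 11 + 0 = 34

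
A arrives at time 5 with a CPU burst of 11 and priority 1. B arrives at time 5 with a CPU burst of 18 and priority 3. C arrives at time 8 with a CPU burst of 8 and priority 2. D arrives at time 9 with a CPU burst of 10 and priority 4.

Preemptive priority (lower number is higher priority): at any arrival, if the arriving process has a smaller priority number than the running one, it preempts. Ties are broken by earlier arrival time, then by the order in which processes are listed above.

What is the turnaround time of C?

16

Schedule: | idle 0-5 | A 5-16 | C 16-24 | B 24-42 | D 42-52 |
Completion: A=16  B=42  C=24  D=52
Turnaround(C) = completion − arrival = 24 − 8 = 16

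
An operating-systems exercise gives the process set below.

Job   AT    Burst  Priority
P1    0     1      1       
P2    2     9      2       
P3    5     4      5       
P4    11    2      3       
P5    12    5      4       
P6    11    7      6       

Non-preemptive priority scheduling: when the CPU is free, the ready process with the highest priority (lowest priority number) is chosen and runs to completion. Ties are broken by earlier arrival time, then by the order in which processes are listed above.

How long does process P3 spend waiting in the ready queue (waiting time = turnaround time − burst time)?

Gantt: | P1 0-1 | idle 1-2 | P2 2-11 | P4 11-13 | P5 13-18 | P3 18-22 | P6 22-29 |
Completion: P1=1  P2=11  P3=22  P4=13  P5=18  P6=29
Waiting(P3) = turnaround − burst = 17 − 4 = 13

13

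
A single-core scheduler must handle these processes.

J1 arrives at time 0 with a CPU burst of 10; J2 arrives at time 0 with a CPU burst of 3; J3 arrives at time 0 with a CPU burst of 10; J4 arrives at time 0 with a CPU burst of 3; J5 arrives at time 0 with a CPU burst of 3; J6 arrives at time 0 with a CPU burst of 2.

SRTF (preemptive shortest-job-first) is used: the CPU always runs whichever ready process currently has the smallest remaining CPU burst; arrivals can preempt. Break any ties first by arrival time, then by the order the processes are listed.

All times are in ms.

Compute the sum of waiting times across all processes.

47

Schedule: | J6 0-2 | J2 2-5 | J4 5-8 | J5 8-11 | J1 11-21 | J3 21-31 |
Completion: J1=21  J2=5  J3=31  J4=8  J5=11  J6=2
Turnaround (C−A): J1=21  J2=5  J3=31  J4=8  J5=11  J6=2
Waiting = turnaround − burst: J1=11, J2=2, J3=21, J4=5, J5=8, J6=0
Total waiting = 11 + 2 + 21 + 5 + 8 + 0 = 47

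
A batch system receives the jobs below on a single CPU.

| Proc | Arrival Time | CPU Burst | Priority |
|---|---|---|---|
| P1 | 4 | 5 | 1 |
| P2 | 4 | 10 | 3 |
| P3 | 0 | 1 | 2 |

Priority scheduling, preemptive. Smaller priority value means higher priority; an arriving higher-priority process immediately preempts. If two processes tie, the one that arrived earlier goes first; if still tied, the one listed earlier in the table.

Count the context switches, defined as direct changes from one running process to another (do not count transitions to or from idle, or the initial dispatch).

Schedule: | P3 0-1 | idle 1-4 | P1 4-9 | P2 9-19 |
Completion: P1=9  P2=19  P3=1
Turnaround (C−A): P1=5  P2=15  P3=1

1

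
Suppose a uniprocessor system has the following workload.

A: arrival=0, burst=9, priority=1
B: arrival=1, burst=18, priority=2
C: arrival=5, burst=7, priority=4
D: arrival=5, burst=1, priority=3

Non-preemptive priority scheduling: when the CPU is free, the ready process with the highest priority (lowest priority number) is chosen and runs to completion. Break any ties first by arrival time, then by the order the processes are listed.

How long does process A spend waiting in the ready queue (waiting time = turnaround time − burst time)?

0

Gantt: | A 0-9 | B 9-27 | D 27-28 | C 28-35 |
Completion: A=9  B=27  C=35  D=28
Waiting(A) = turnaround − burst = 9 − 9 = 0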